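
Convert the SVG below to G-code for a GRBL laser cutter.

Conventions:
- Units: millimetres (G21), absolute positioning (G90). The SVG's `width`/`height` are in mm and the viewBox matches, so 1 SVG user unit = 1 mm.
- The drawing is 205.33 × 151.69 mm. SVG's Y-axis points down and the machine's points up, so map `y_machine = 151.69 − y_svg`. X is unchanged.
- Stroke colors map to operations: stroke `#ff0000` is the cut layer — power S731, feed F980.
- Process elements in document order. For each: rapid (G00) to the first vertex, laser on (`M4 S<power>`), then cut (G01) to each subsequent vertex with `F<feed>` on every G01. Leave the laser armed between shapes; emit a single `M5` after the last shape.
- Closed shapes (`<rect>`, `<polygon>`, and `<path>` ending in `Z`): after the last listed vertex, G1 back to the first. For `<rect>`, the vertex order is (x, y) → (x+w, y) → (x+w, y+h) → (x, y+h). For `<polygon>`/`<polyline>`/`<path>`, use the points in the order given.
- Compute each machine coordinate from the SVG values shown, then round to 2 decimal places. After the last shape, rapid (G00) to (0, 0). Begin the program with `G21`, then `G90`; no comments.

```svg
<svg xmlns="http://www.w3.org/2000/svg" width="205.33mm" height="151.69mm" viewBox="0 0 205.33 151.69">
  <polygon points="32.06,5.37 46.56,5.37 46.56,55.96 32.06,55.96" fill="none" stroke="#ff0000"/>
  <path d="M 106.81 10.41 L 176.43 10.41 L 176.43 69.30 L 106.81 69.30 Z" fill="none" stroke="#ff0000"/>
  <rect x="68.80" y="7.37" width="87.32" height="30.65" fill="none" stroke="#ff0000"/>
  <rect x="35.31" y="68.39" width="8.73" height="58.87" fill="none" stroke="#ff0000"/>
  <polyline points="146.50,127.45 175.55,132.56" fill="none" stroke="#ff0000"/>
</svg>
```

G21
G90
G00 X32.06 Y146.32
M4 S731
G01 X46.56 Y146.32 F980
G01 X46.56 Y95.73 F980
G01 X32.06 Y95.73 F980
G01 X32.06 Y146.32 F980
G00 X106.81 Y141.28
M4 S731
G01 X176.43 Y141.28 F980
G01 X176.43 Y82.39 F980
G01 X106.81 Y82.39 F980
G01 X106.81 Y141.28 F980
G00 X68.80 Y144.32
M4 S731
G01 X156.12 Y144.32 F980
G01 X156.12 Y113.67 F980
G01 X68.80 Y113.67 F980
G01 X68.80 Y144.32 F980
G00 X35.31 Y83.30
M4 S731
G01 X44.04 Y83.30 F980
G01 X44.04 Y24.43 F980
G01 X35.31 Y24.43 F980
G01 X35.31 Y83.30 F980
G00 X146.50 Y24.24
M4 S731
G01 X175.55 Y19.13 F980
M5
G00 X0.00 Y0.00

1 u = 1 mm; y_m = 151.69 − y.

[1] `<polygon>` rectangle, #ff0000→cut S731 F980: (32.06,146.32) → (46.56,146.32) → (46.56,95.73) → (32.06,95.73) → (32.06,146.32) (closed)

[2] `<path>` rectangle, #ff0000→cut S731 F980: (106.81,141.28) → (176.43,141.28) → (176.43,82.39) → (106.81,82.39) → (106.81,141.28) (closed)

[3] `<rect>` rectangle, #ff0000→cut S731 F980: (68.80,144.32) → (156.12,144.32) → (156.12,113.67) → (68.80,113.67) → (68.80,144.32) (closed)

[4] `<rect>` rectangle, #ff0000→cut S731 F980: (35.31,83.30) → (44.04,83.30) → (44.04,24.43) → (35.31,24.43) → (35.31,83.30) (closed)

[5] `<polyline>` line segment, #ff0000→cut S731 F980: (146.50,24.24) → (175.55,19.13)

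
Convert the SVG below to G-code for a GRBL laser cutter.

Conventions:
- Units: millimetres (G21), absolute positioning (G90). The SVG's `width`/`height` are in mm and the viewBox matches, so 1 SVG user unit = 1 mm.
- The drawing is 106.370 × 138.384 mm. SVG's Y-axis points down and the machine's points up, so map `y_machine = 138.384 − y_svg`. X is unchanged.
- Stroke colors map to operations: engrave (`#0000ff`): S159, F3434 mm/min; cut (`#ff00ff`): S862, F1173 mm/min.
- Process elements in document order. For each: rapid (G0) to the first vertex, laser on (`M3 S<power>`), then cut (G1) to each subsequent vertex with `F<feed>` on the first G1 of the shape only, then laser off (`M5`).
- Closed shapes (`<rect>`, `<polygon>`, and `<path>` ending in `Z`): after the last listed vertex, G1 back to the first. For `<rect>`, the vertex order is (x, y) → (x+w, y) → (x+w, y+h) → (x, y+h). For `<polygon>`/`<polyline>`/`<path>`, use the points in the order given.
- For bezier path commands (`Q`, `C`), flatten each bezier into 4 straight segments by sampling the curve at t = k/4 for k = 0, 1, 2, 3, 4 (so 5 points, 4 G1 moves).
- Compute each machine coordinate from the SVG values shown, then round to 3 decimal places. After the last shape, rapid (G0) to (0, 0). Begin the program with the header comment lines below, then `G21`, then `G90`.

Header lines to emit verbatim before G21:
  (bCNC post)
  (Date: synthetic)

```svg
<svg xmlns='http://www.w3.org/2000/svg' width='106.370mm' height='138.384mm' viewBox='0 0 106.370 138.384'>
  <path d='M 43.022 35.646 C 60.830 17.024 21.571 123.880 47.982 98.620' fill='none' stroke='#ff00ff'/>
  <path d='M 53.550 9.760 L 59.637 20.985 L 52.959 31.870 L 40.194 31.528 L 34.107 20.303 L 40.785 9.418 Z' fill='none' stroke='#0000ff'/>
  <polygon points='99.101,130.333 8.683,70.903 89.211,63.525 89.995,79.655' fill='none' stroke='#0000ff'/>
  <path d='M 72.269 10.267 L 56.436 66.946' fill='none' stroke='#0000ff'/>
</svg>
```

(bCNC post)
(Date: synthetic)
G21
G90
G0 X43.022 Y102.738
M3 S862
G1 X47.596 Y97.202 F1173
G1 X42.276 Y68.762
G1 X38.569 Y41.566
G1 X47.982 Y39.764
M5
G0 X53.550 Y128.624
M3 S159
G1 X59.637 Y117.399 F3434
G1 X52.959 Y106.514
G1 X40.194 Y106.856
G1 X34.107 Y118.081
G1 X40.785 Y128.966
G1 X53.550 Y128.624
M5
G0 X99.101 Y8.051
M3 S159
G1 X8.683 Y67.481 F3434
G1 X89.211 Y74.859
G1 X89.995 Y58.729
G1 X99.101 Y8.051
M5
G0 X72.269 Y128.117
M3 S159
G1 X56.436 Y71.438 F3434
M5
G0 X0.000 Y0.000

Since the viewBox matches the mm dimensions, user units are millimetres directly. The only transform is the Y-flip y_m = 138.384 − y_svg.

Shape 1 is a cubic bezier drawn with `<path>`. Its stroke #ff00ff means cut at S862, F1173. After flipping Y the toolpath is (43.022,102.738) → (47.596,97.202) → (42.276,68.762) → (38.569,41.566) → (47.982,39.764).

Shape 2 is a regular polygon drawn with `<path>`. Its stroke #0000ff means engrave at S159, F3434. After flipping Y the toolpath is (53.550,128.624) → (59.637,117.399) → (52.959,106.514) → (40.194,106.856) → (34.107,118.081) → (40.785,128.966) → (53.550,128.624), returning to the start.

Shape 3 is a closed polygon drawn with `<polygon>`. Its stroke #0000ff means engrave at S159, F3434. After flipping Y the toolpath is (99.101,8.051) → (8.683,67.481) → (89.211,74.859) → (89.995,58.729) → (99.101,8.051), returning to the start.

Shape 4 is a line segment drawn with `<path>`. Its stroke #0000ff means engrave at S159, F3434. After flipping Y the toolpath is (72.269,128.117) → (56.436,71.438).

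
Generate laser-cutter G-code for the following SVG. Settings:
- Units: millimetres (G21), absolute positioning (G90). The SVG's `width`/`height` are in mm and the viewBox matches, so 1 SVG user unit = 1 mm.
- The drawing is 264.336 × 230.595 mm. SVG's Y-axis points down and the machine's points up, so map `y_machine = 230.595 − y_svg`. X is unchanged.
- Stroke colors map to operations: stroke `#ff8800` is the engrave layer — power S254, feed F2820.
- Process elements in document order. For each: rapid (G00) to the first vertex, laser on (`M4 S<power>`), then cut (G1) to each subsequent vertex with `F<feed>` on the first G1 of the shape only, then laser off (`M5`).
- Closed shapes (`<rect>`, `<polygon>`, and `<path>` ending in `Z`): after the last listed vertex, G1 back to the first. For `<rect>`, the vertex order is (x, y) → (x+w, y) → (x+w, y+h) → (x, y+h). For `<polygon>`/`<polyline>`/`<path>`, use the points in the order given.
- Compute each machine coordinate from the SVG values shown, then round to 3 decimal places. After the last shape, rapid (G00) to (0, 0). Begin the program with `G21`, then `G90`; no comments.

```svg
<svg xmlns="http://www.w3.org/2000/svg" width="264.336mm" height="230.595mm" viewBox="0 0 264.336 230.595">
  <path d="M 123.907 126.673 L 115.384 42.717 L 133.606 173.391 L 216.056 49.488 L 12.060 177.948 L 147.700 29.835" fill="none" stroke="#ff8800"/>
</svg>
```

G21
G90
G00 X123.907 Y103.922
M4 S254
G1 X115.384 Y187.878 F2820
G1 X133.606 Y57.204
G1 X216.056 Y181.107
G1 X12.060 Y52.647
G1 X147.700 Y200.760
M5
G00 X0.000 Y0.000

Since the viewBox matches the mm dimensions, user units are millimetres directly. The only transform is the Y-flip y_m = 230.595 − y_svg.

Shape 1 is a open polyline drawn with `<path>`. Its stroke #ff8800 means engrave at S254, F2820. After flipping Y the toolpath is (123.907,103.922) → (115.384,187.878) → (133.606,57.204) → (216.056,181.107) → (12.060,52.647) → (147.700,200.760).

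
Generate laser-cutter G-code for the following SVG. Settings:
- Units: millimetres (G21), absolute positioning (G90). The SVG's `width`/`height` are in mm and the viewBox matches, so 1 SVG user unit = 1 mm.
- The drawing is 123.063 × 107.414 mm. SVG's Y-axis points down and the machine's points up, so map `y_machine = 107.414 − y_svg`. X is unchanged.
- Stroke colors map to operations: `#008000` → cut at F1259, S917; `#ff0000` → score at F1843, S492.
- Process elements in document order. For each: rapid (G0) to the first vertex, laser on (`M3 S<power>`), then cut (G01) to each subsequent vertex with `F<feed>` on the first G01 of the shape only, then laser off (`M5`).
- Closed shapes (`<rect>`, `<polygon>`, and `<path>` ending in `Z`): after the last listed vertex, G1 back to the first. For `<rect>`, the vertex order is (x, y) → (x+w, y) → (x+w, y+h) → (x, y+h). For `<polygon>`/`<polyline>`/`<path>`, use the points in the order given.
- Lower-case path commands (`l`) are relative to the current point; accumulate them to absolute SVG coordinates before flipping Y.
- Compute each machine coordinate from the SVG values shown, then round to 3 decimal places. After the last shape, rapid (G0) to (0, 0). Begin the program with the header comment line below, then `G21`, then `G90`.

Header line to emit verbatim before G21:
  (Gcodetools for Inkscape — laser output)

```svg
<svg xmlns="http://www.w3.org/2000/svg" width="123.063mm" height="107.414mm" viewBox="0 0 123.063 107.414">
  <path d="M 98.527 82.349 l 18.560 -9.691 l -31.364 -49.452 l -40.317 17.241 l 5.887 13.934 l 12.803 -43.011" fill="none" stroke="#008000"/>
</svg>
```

(Gcodetools for Inkscape — laser output)
G21
G90
G0 X98.527 Y25.065
M3 S917
G01 X117.087 Y34.756 F1259
G01 X85.723 Y84.208
G01 X45.406 Y66.967
G01 X51.293 Y53.033
G01 X64.096 Y96.044
M5
G0 X0.000 Y0.000

Since the viewBox matches the mm dimensions, user units are millimetres directly. The only transform is the Y-flip y_m = 107.414 − y_svg.

Shape 1 is a open polyline drawn with `<path>`. Its stroke #008000 means cut at S917, F1259. After flipping Y the toolpath is (98.527,25.065) → (117.087,34.756) → (85.723,84.208) → (45.406,66.967) → (51.293,53.033) → (64.096,96.044).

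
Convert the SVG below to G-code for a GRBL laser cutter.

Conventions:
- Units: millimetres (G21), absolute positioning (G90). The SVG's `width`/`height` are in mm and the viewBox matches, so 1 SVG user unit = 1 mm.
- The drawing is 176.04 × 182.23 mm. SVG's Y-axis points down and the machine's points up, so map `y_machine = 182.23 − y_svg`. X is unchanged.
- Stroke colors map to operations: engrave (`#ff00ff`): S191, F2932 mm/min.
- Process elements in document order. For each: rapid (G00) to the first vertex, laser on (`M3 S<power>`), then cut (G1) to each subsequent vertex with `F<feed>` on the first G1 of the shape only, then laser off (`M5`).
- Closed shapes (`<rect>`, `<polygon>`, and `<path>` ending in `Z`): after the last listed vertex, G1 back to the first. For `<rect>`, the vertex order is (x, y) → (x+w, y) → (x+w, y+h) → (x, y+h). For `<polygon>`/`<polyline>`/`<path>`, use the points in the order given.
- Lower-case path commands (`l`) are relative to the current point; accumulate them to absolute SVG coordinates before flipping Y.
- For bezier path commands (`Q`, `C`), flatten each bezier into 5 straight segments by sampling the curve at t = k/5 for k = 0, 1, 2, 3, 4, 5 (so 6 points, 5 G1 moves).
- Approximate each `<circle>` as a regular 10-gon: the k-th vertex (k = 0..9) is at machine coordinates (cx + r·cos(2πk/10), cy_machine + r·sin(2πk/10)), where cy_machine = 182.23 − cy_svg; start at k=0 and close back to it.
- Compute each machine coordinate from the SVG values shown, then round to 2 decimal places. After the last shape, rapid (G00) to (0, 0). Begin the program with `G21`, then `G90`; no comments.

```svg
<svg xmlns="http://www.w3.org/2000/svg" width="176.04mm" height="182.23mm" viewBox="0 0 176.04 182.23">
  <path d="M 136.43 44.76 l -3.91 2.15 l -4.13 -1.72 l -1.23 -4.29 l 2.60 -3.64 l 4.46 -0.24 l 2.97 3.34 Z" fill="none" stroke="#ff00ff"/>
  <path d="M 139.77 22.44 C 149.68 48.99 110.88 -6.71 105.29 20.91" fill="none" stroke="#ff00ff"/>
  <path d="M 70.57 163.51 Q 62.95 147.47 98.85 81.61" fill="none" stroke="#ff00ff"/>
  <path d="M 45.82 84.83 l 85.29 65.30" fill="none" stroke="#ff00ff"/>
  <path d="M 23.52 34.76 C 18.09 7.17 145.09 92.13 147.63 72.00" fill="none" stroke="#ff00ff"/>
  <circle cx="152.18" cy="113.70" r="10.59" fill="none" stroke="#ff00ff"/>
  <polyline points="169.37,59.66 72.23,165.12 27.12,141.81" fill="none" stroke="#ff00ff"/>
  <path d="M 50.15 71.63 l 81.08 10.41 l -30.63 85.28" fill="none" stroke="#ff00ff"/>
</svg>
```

viewBox `0 0 176.04 182.23` with mm width/height → 1 unit = 1 mm. Flip: y_m = 182.23 − y_svg.

**Shape 1** — `<path>` regular polygon, stroke `#ff00ff` → engrave (S191, F2932). Machine vertices: (136.43,137.47) → (132.52,135.32) → (128.39,137.04) → (127.16,141.33) → (129.76,144.97) → (134.22,145.21) → (137.19,141.87) → (136.43,137.47). Closed: final G1 returns to the first vertex.

**Shape 2** — `<path>` cubic bezier, stroke `#ff00ff` → engrave (S191, F2932). Control points (SVG): P0=(139.77,22.44), P1=(149.68,48.99), P2=(110.88,-6.71), P3=(105.29,20.91); sampled at t=k/5. Machine vertices: (139.77,159.79) → (140.53,152.41) → (133.52,156.81) → (122.70,165.07) → (111.97,169.22) → (105.29,161.32). Open path.

**Shape 3** — `<path>` quadratic bezier, stroke `#ff00ff` → engrave (S191, F2932). Control points (SVG): P0=(70.57,163.51), P1=(62.95,147.47), P2=(98.85,81.61); sampled at t=k/5. Machine vertices: (70.57,18.72) → (69.26,27.13) → (71.44,39.52) → (77.09,55.90) → (86.23,76.27) → (98.85,100.62). Open path.

**Shape 4** — `<path>` line segment, stroke `#ff00ff` → engrave (S191, F2932). Machine vertices: (45.82,97.40) → (131.11,32.10). Open path.

**Shape 5** — `<path>` cubic bezier, stroke `#ff00ff` → engrave (S191, F2932). Control points (SVG): P0=(23.52,34.76), P1=(18.09,7.17), P2=(145.09,92.13), P3=(147.63,72.00); sampled at t=k/5. Machine vertices: (23.52,147.47) → (34.10,152.26) → (64.13,140.48) → (101.28,122.59) → (133.23,109.02) → (147.63,110.23). Open path.

**Shape 6** — `<circle>` circle, stroke `#ff00ff` → engrave (S191, F2932). Machine vertices: (162.77,68.53) → (160.75,74.75) → (155.45,78.60) → (148.91,78.60) → (143.61,74.75) → (141.59,68.53) → (143.61,62.31) → (148.91,58.46) → (155.45,58.46) → (160.75,62.31) → (162.77,68.53). Closed: final G1 returns to the first vertex.

**Shape 7** — `<polyline>` open polyline, stroke `#ff00ff` → engrave (S191, F2932). Machine vertices: (169.37,122.57) → (72.23,17.11) → (27.12,40.42). Open path.

**Shape 8** — `<path>` open polyline, stroke `#ff00ff` → engrave (S191, F2932). Machine vertices: (50.15,110.60) → (131.23,100.19) → (100.60,14.91). Open path.

G21
G90
G00 X136.43 Y137.47
M3 S191
G1 X132.52 Y135.32 F2932
G1 X128.39 Y137.04
G1 X127.16 Y141.33
G1 X129.76 Y144.97
G1 X134.22 Y145.21
G1 X137.19 Y141.87
G1 X136.43 Y137.47
M5
G00 X139.77 Y159.79
M3 S191
G1 X140.53 Y152.41 F2932
G1 X133.52 Y156.81
G1 X122.70 Y165.07
G1 X111.97 Y169.22
G1 X105.29 Y161.32
M5
G00 X70.57 Y18.72
M3 S191
G1 X69.26 Y27.13 F2932
G1 X71.44 Y39.52
G1 X77.09 Y55.90
G1 X86.23 Y76.27
G1 X98.85 Y100.62
M5
G00 X45.82 Y97.40
M3 S191
G1 X131.11 Y32.10 F2932
M5
G00 X23.52 Y147.47
M3 S191
G1 X34.10 Y152.26 F2932
G1 X64.13 Y140.48
G1 X101.28 Y122.59
G1 X133.23 Y109.02
G1 X147.63 Y110.23
M5
G00 X162.77 Y68.53
M3 S191
G1 X160.75 Y74.75 F2932
G1 X155.45 Y78.60
G1 X148.91 Y78.60
G1 X143.61 Y74.75
G1 X141.59 Y68.53
G1 X143.61 Y62.31
G1 X148.91 Y58.46
G1 X155.45 Y58.46
G1 X160.75 Y62.31
G1 X162.77 Y68.53
M5
G00 X169.37 Y122.57
M3 S191
G1 X72.23 Y17.11 F2932
G1 X27.12 Y40.42
M5
G00 X50.15 Y110.60
M3 S191
G1 X131.23 Y100.19 F2932
G1 X100.60 Y14.91
M5
G00 X0.00 Y0.00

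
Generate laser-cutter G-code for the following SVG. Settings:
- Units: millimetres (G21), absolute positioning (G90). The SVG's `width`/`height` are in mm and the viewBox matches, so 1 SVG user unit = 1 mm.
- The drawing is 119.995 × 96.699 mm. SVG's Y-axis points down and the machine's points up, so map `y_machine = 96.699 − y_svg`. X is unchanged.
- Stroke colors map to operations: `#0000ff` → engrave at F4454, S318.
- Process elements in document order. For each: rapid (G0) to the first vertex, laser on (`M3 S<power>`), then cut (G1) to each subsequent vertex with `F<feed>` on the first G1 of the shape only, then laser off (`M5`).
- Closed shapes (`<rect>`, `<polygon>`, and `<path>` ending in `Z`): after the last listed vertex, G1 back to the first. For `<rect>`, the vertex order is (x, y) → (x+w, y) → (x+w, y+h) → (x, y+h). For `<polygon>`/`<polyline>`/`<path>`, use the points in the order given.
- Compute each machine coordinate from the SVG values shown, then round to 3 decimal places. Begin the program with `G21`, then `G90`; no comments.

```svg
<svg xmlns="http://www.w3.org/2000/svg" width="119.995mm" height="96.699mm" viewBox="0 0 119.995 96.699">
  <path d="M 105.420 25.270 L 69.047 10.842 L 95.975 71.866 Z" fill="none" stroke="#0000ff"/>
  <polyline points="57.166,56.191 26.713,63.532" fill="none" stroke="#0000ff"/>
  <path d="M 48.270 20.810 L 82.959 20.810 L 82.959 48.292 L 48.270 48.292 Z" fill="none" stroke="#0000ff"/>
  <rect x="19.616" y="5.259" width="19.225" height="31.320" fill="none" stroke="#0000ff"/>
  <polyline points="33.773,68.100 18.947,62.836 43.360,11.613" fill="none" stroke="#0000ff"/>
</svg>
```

Since the viewBox matches the mm dimensions, user units are millimetres directly. The only transform is the Y-flip y_m = 96.699 − y_svg.

Shape 1 is a closed polygon drawn with `<path>`. Its stroke #0000ff means engrave at S318, F4454. After flipping Y the toolpath is (105.420,71.429) → (69.047,85.857) → (95.975,24.833) → (105.420,71.429), returning to the start.

Shape 2 is a line segment drawn with `<polyline>`. Its stroke #0000ff means engrave at S318, F4454. After flipping Y the toolpath is (57.166,40.508) → (26.713,33.167).

Shape 3 is a rectangle drawn with `<path>`. Its stroke #0000ff means engrave at S318, F4454. After flipping Y the toolpath is (48.270,75.889) → (82.959,75.889) → (82.959,48.407) → (48.270,48.407) → (48.270,75.889), returning to the start.

Shape 4 is a rectangle drawn with `<rect>`. Its stroke #0000ff means engrave at S318, F4454. After flipping Y the toolpath is (19.616,91.440) → (38.841,91.440) → (38.841,60.120) → (19.616,60.120) → (19.616,91.440), returning to the start.

Shape 5 is a open polyline drawn with `<polyline>`. Its stroke #0000ff means engrave at S318, F4454. After flipping Y the toolpath is (33.773,28.599) → (18.947,33.863) → (43.360,85.086).

G21
G90
G0 X105.420 Y71.429
M3 S318
G1 X69.047 Y85.857 F4454
G1 X95.975 Y24.833
G1 X105.420 Y71.429
M5
G0 X57.166 Y40.508
M3 S318
G1 X26.713 Y33.167 F4454
M5
G0 X48.270 Y75.889
M3 S318
G1 X82.959 Y75.889 F4454
G1 X82.959 Y48.407
G1 X48.270 Y48.407
G1 X48.270 Y75.889
M5
G0 X19.616 Y91.440
M3 S318
G1 X38.841 Y91.440 F4454
G1 X38.841 Y60.120
G1 X19.616 Y60.120
G1 X19.616 Y91.440
M5
G0 X33.773 Y28.599
M3 S318
G1 X18.947 Y33.863 F4454
G1 X43.360 Y85.086
M5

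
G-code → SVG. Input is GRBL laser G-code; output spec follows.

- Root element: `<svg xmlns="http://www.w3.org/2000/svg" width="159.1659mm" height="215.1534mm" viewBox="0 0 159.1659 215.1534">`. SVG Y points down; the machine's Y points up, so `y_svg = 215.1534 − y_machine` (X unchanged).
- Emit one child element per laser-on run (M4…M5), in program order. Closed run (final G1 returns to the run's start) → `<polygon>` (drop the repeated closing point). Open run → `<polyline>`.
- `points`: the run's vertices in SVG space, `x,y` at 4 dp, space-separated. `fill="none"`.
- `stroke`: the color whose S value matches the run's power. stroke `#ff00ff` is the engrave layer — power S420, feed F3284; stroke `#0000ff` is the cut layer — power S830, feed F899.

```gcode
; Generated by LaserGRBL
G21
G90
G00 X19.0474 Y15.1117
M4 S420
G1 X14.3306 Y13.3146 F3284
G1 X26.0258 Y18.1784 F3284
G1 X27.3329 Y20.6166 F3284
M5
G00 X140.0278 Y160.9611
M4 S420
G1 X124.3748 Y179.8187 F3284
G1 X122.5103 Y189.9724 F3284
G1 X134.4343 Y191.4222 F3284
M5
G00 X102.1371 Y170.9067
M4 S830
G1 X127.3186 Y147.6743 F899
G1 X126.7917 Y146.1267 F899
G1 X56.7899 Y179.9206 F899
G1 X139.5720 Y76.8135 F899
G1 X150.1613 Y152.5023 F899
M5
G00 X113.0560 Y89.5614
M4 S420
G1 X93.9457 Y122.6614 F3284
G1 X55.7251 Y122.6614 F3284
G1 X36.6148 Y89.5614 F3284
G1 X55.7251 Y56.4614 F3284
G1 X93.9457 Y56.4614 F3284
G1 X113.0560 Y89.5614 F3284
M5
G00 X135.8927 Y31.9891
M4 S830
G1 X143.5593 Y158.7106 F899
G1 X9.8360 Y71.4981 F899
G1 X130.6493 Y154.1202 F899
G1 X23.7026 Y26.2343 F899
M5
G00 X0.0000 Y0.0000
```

<svg xmlns="http://www.w3.org/2000/svg" width="159.1659mm" height="215.1534mm" viewBox="0 0 159.1659 215.1534">
  <polyline points="19.0474,200.0417 14.3306,201.8388 26.0258,196.9750 27.3329,194.5368" fill="none" stroke="#ff00ff"/>
  <polyline points="140.0278,54.1923 124.3748,35.3347 122.5103,25.1810 134.4343,23.7312" fill="none" stroke="#ff00ff"/>
  <polyline points="102.1371,44.2467 127.3186,67.4791 126.7917,69.0267 56.7899,35.2328 139.5720,138.3399 150.1613,62.6511" fill="none" stroke="#0000ff"/>
  <polygon points="113.0560,125.5920 93.9457,92.4920 55.7251,92.4920 36.6148,125.5920 55.7251,158.6920 93.9457,158.6920" fill="none" stroke="#ff00ff"/>
  <polyline points="135.8927,183.1643 143.5593,56.4428 9.8360,143.6553 130.6493,61.0332 23.7026,188.9191" fill="none" stroke="#0000ff"/>
</svg>

y_svg = 215.1534 − y_m.

[1] S420→`#ff00ff` (engrave); open run; points: 19.0474,200.0417 14.3306,201.8388 26.0258,196.9750 27.3329,194.5368

[2] S420→`#ff00ff` (engrave); open run; points: 140.0278,54.1923 124.3748,35.3347 122.5103,25.1810 134.4343,23.7312

[3] S830→`#0000ff` (cut); open run; points: 102.1371,44.2467 127.3186,67.4791 126.7917,69.0267 56.7899,35.2328 139.5720,138.3399 150.1613,62.6511

[4] S420→`#ff00ff` (engrave); closed run; points: 113.0560,125.5920 93.9457,92.4920 55.7251,92.4920 36.6148,125.5920 55.7251,158.6920 93.9457,158.6920

[5] S830→`#0000ff` (cut); open run; points: 135.8927,183.1643 143.5593,56.4428 9.8360,143.6553 130.6493,61.0332 23.7026,188.9191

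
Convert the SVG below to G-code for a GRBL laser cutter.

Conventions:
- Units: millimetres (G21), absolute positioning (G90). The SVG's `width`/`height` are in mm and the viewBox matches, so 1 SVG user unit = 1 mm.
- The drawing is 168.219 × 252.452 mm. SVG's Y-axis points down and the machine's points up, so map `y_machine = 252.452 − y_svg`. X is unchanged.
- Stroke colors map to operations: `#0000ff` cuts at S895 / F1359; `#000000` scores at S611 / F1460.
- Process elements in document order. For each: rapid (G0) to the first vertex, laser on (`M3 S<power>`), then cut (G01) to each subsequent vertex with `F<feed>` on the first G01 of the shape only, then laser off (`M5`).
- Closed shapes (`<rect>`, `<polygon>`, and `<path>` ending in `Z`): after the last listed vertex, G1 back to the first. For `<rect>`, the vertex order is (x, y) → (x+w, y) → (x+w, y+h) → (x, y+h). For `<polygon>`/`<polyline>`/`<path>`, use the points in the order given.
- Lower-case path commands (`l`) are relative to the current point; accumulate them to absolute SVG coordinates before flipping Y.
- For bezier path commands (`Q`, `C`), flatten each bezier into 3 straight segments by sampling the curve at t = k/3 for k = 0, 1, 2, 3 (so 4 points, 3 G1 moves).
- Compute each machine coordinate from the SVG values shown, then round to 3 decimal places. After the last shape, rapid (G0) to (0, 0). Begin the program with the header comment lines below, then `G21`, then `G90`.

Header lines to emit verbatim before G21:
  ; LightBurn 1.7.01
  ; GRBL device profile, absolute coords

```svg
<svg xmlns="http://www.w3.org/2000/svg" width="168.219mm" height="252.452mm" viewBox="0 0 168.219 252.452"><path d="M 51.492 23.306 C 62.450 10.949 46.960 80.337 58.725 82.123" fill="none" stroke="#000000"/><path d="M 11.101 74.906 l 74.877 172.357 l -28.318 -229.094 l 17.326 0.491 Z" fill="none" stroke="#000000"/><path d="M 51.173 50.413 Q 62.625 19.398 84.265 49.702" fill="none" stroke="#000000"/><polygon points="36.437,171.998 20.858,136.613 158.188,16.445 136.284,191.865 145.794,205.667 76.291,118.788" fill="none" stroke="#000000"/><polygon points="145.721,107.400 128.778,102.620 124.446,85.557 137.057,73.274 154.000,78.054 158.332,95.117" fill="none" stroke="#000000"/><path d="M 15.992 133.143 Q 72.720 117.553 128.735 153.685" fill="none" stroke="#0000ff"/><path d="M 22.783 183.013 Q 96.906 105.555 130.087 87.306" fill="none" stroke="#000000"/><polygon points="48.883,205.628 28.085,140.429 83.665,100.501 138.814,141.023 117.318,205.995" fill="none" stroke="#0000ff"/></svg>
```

; LightBurn 1.7.01
; GRBL device profile, absolute coords
G21
G90
G0 X51.492 Y229.146
M3 S611
G01 X55.623 Y219.786 F1460
G01 X54.056 Y189.118
G01 X58.725 Y170.329
M5
G0 X11.101 Y177.546
M3 S611
G01 X85.978 Y5.189 F1460
G01 X57.660 Y234.283
G01 X74.986 Y233.792
G01 X11.101 Y177.546
M5
G0 X51.173 Y202.039
M3 S611
G01 X59.940 Y215.902 F1460
G01 X70.970 Y216.139
G01 X84.265 Y202.750
M5
G0 X36.437 Y80.454
M3 S611
G01 X20.858 Y115.839 F1460
G01 X158.188 Y236.007
G01 X136.284 Y60.587
G01 X145.794 Y46.785
G01 X76.291 Y133.664
G01 X36.437 Y80.454
M5
G0 X145.721 Y145.052
M3 S611
G01 X128.778 Y149.832 F1460
G01 X124.446 Y166.895
G01 X137.057 Y179.178
G01 X154.000 Y174.398
G01 X158.332 Y157.335
G01 X145.721 Y145.052
M5
G0 X15.992 Y119.309
M3 S895
G01 X53.731 Y123.955 F1359
G01 X91.312 Y117.108
G01 X128.735 Y98.767
M5
G0 X22.783 Y69.439
M3 S611
G01 X67.649 Y114.499 F1460
G01 X103.417 Y146.401
G01 X130.087 Y165.146
M5
G0 X48.883 Y46.824
M3 S895
G01 X28.085 Y112.023 F1359
G01 X83.665 Y151.951
G01 X138.814 Y111.429
G01 X117.318 Y46.457
G01 X48.883 Y46.824
M5
G0 X0.000 Y0.000

1 u = 1 mm; y_m = 252.452 − y.

[1] `<path>` cubic bezier, #000000→score S611 F1460: (51.492,229.146) → (55.623,219.786) → (54.056,189.118) → (58.725,170.329)

[2] `<path>` closed polygon, #000000→score S611 F1460: (11.101,177.546) → (85.978,5.189) → (57.660,234.283) → (74.986,233.792) → (11.101,177.546) (closed)

[3] `<path>` quadratic bezier, #000000→score S611 F1460: (51.173,202.039) → (59.940,215.902) → (70.970,216.139) → (84.265,202.750)

[4] `<polygon>` closed polygon, #000000→score S611 F1460: (36.437,80.454) → (20.858,115.839) → (158.188,236.007) → (136.284,60.587) → (145.794,46.785) → (76.291,133.664) → (36.437,80.454) (closed)

[5] `<polygon>` regular polygon, #000000→score S611 F1460: (145.721,145.052) → (128.778,149.832) → (124.446,166.895) → (137.057,179.178) → (154.000,174.398) → (158.332,157.335) → (145.721,145.052) (closed)

[6] `<path>` quadratic bezier, #0000ff→cut S895 F1359: (15.992,119.309) → (53.731,123.955) → (91.312,117.108) → (128.735,98.767)

[7] `<path>` quadratic bezier, #000000→score S611 F1460: (22.783,69.439) → (67.649,114.499) → (103.417,146.401) → (130.087,165.146)

[8] `<polygon>` regular polygon, #0000ff→cut S895 F1359: (48.883,46.824) → (28.085,112.023) → (83.665,151.951) → (138.814,111.429) → (117.318,46.457) → (48.883,46.824) (closed)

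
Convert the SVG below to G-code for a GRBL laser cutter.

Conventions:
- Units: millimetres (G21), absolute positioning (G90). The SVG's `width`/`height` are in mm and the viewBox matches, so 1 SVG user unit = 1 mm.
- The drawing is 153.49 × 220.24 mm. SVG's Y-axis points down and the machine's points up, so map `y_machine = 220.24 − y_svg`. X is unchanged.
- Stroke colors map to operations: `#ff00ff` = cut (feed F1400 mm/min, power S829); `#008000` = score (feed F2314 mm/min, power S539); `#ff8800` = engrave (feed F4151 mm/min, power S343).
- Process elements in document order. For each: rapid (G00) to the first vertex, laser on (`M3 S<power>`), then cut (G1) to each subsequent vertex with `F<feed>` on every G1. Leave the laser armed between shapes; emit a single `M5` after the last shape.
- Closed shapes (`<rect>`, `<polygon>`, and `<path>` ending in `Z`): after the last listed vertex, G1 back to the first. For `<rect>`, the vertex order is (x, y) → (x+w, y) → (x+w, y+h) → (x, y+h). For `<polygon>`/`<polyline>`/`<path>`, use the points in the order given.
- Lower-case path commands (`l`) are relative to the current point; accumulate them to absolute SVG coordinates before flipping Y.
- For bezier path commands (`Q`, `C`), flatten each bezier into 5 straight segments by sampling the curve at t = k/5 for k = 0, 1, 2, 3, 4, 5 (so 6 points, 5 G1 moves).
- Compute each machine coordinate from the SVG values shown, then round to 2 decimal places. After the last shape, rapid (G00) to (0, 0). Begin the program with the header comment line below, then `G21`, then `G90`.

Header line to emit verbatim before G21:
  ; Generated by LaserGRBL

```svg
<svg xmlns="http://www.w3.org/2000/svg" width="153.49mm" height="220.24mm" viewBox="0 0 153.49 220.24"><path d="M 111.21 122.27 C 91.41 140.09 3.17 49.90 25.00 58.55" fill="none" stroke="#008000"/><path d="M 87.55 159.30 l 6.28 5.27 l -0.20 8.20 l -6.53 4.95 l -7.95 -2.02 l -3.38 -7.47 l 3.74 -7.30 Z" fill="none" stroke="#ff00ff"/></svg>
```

; Generated by LaserGRBL
G21
G90
G00 X111.21 Y97.97
M3 S539
G1 X92.55 Y98.58 F2314
G1 X66.02 Y115.19 F2314
G1 X40.21 Y137.87 F2314
G1 X23.68 Y156.67 F2314
G1 X25.00 Y161.69 F2314
G00 X87.55 Y60.94
M3 S829
G1 X93.83 Y55.67 F1400
G1 X93.63 Y47.47 F1400
G1 X87.10 Y42.52 F1400
G1 X79.15 Y44.54 F1400
G1 X75.77 Y52.01 F1400
G1 X79.51 Y59.31 F1400
G1 X87.55 Y60.94 F1400
M5
G00 X0.00 Y0.00

viewBox `0 0 153.49 220.24` with mm width/height → 1 unit = 1 mm. Flip: y_m = 220.24 − y_svg.

**Shape 1** — `<path>` cubic bezier, stroke `#008000` → score (S539, F2314). Control points (SVG): P0=(111.21,122.27), P1=(91.41,140.09), P2=(3.17,49.90), P3=(25.00,58.55); sampled at t=k/5. Machine vertices: (111.21,97.97) → (92.55,98.58) → (66.02,115.19) → (40.21,137.87) → (23.68,156.67) → (25.00,161.69). Open path.

**Shape 2** — `<path>` regular polygon, stroke `#ff00ff` → cut (S829, F1400). Machine vertices: (87.55,60.94) → (93.83,55.67) → (93.63,47.47) → (87.10,42.52) → (79.15,44.54) → (75.77,52.01) → (79.51,59.31) → (87.55,60.94). Closed: final G1 returns to the first vertex.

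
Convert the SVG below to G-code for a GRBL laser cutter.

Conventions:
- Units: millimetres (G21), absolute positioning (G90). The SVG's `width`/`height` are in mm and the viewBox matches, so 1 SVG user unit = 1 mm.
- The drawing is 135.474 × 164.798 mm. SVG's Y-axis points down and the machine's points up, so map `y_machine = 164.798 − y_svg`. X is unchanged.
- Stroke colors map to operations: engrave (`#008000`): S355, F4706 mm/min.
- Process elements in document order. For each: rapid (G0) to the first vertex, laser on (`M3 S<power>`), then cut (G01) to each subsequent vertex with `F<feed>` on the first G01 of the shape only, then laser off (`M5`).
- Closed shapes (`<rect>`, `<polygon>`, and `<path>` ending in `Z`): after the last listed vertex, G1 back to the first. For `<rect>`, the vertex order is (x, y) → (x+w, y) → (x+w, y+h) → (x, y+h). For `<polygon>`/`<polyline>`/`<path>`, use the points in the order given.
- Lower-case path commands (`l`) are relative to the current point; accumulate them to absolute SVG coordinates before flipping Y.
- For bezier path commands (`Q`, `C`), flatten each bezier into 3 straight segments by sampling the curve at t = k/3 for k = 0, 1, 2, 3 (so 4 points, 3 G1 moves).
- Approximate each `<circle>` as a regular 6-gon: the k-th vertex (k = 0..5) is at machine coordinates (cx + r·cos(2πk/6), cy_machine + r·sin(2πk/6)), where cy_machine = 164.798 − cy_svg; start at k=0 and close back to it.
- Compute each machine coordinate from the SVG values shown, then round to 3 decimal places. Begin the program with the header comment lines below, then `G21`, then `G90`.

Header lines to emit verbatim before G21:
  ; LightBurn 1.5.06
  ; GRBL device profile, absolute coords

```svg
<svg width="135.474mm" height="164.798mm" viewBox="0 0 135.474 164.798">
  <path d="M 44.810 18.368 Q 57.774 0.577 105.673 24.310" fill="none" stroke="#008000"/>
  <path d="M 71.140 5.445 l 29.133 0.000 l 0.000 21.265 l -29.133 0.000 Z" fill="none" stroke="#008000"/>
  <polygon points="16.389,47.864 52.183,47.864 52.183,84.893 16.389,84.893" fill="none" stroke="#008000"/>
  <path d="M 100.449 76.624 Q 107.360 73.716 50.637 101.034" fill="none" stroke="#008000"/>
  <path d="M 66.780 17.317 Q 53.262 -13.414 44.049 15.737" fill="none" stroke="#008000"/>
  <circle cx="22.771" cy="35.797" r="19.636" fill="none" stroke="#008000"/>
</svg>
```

; LightBurn 1.5.06
; GRBL device profile, absolute coords
G21
G90
G0 X44.810 Y146.430
M3 S355
G01 X57.334 Y153.677 F4706
G01 X77.622 Y151.696
G01 X105.673 Y140.488
M5
G0 X71.140 Y159.353
M3 S355
G01 X100.273 Y159.353 F4706
G01 X100.273 Y138.088
G01 X71.140 Y138.088
G01 X71.140 Y159.353
M5
G0 X16.389 Y116.934
M3 S355
G01 X52.183 Y116.934 F4706
G01 X52.183 Y79.905
G01 X16.389 Y79.905
G01 X16.389 Y116.934
M5
G0 X100.449 Y88.174
M3 S355
G01 X97.986 Y86.754 F4706
G01 X81.382 Y78.618
G01 X50.637 Y63.764
M5
G0 X66.780 Y147.481
M3 S355
G01 X58.246 Y161.315 F4706
G01 X50.669 Y161.841
G01 X44.049 Y149.061
M5
G0 X42.407 Y129.001
M3 S355
G01 X32.589 Y146.006 F4706
G01 X12.953 Y146.006
G01 X3.135 Y129.001
G01 X12.953 Y111.996
G01 X32.589 Y111.996
G01 X42.407 Y129.001
M5

1 u = 1 mm; y_m = 164.798 − y.

[1] `<path>` quadratic bezier, #008000→engrave S355 F4706: (44.810,146.430) → (57.334,153.677) → (77.622,151.696) → (105.673,140.488)

[2] `<path>` rectangle, #008000→engrave S355 F4706: (71.140,159.353) → (100.273,159.353) → (100.273,138.088) → (71.140,138.088) → (71.140,159.353) (closed)

[3] `<polygon>` rectangle, #008000→engrave S355 F4706: (16.389,116.934) → (52.183,116.934) → (52.183,79.905) → (16.389,79.905) → (16.389,116.934) (closed)

[4] `<path>` quadratic bezier, #008000→engrave S355 F4706: (100.449,88.174) → (97.986,86.754) → (81.382,78.618) → (50.637,63.764)

[5] `<path>` quadratic bezier, #008000→engrave S355 F4706: (66.780,147.481) → (58.246,161.315) → (50.669,161.841) → (44.049,149.061)

[6] `<circle>` circle, #008000→engrave S355 F4706: (42.407,129.001) → (32.589,146.006) → (12.953,146.006) → (3.135,129.001) → (12.953,111.996) → (32.589,111.996) → (42.407,129.001) (closed)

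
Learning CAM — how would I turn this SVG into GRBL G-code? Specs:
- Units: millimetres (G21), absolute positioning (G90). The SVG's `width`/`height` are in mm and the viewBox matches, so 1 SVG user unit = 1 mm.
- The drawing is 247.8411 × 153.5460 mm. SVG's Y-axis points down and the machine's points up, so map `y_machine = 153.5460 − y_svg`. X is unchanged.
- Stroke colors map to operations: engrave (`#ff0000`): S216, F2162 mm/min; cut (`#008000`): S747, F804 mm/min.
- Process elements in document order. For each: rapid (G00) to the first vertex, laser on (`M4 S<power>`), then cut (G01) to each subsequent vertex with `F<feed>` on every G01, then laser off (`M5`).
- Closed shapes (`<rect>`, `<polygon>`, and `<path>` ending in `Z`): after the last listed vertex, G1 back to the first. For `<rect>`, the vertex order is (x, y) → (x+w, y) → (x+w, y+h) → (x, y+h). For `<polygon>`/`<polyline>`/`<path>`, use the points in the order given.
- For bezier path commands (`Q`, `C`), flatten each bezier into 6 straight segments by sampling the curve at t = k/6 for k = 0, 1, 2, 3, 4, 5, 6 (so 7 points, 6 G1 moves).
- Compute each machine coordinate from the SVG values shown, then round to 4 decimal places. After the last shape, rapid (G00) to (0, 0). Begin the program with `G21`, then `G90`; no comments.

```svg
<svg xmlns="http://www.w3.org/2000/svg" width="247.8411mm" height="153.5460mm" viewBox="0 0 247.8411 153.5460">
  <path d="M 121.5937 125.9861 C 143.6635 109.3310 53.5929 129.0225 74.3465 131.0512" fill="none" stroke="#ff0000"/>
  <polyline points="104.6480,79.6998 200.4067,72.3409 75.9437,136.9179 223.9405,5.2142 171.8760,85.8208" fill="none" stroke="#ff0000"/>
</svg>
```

Since the viewBox matches the mm dimensions, user units are millimetres directly. The only transform is the Y-flip y_m = 153.5460 − y_svg.

Shape 1 is a cubic bezier drawn with `<path>`. Its stroke #ff0000 means engrave at S216, F2162. After flipping Y the toolpath is (121.5937,27.5599) → (124.3158,33.1086) → (114.5413,34.0998) → (98.4637,32.0338) → (82.2764,28.4108) → (72.1728,24.7310) → (74.3465,22.4948).

Shape 2 is a open polyline drawn with `<polyline>`. Its stroke #ff0000 means engrave at S216, F2162. After flipping Y the toolpath is (104.6480,73.8462) → (200.4067,81.2051) → (75.9437,16.6281) → (223.9405,148.3318) → (171.8760,67.7252).

G21
G90
G00 X121.5937 Y27.5599
M4 S216
G01 X124.3158 Y33.1086 F2162
G01 X114.5413 Y34.0998 F2162
G01 X98.4637 Y32.0338 F2162
G01 X82.2764 Y28.4108 F2162
G01 X72.1728 Y24.7310 F2162
G01 X74.3465 Y22.4948 F2162
M5
G00 X104.6480 Y73.8462
M4 S216
G01 X200.4067 Y81.2051 F2162
G01 X75.9437 Y16.6281 F2162
G01 X223.9405 Y148.3318 F2162
G01 X171.8760 Y67.7252 F2162
M5
G00 X0.0000 Y0.0000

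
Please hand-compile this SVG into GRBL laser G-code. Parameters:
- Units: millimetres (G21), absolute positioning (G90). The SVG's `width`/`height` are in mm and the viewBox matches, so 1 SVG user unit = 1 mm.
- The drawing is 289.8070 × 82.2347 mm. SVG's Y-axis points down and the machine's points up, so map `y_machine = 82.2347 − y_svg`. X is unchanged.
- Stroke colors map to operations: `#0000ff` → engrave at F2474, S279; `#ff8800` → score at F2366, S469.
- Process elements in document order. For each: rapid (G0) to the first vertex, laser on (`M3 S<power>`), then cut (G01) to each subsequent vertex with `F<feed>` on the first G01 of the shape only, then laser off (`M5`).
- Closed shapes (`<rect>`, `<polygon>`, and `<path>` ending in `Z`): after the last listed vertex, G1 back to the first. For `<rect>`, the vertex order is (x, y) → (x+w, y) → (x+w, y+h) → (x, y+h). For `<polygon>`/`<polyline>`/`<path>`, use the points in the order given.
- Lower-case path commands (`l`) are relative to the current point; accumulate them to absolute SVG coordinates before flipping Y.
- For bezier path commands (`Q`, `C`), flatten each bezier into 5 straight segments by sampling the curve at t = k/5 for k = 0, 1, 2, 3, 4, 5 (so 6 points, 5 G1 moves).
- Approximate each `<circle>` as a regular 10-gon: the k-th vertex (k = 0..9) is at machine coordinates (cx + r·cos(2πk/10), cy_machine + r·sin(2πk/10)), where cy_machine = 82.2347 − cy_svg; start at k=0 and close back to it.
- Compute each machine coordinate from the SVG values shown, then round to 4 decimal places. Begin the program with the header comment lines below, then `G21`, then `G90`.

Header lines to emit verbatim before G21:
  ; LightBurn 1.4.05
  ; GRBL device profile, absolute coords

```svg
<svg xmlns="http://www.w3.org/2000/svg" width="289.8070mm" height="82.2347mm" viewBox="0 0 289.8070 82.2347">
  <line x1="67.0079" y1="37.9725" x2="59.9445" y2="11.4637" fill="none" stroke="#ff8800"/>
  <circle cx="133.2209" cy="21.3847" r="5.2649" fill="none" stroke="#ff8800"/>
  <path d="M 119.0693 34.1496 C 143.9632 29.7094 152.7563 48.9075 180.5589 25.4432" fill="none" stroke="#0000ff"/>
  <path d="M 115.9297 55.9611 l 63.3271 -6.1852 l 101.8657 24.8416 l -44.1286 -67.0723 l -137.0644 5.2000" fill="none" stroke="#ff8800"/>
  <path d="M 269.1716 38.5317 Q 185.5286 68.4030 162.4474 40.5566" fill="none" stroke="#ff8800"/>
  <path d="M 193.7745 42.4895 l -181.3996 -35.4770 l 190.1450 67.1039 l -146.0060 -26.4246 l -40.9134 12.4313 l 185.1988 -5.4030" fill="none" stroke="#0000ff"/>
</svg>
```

Since the viewBox matches the mm dimensions, user units are millimetres directly. The only transform is the Y-flip y_m = 82.2347 − y_svg.

Shape 1 is a line segment drawn with `<line>`. Its stroke #ff8800 means score at S469, F2366. After flipping Y the toolpath is (67.0079,44.2622) → (59.9445,70.7710).

Shape 2 is a circle drawn with `<circle>`. Its stroke #ff8800 means score at S469, F2366. After flipping Y the toolpath is (138.4858,60.8500) → (137.4803,63.9446) → (134.8478,65.8572) → (131.5940,65.8572) → (128.9615,63.9446) → (127.9560,60.8500) → (128.9615,57.7554) → (131.5940,55.8428) → (134.8478,55.8428) → (137.4803,57.7554) → (138.4858,60.8500), returning to the start.

Shape 3 is a cubic bezier drawn with `<path>`. Its stroke #0000ff means engrave at S279, F2474. After flipping Y the toolpath is (119.0693,48.0851) → (132.3544,48.4430) → (143.4607,46.3102) → (154.0733,44.8690) → (165.8776,47.3020) → (180.5589,56.7915).

Shape 4 is a open polyline drawn with `<path>`. Its stroke #ff8800 means score at S469, F2366. After flipping Y the toolpath is (115.9297,26.2736) → (179.2568,32.4588) → (281.1225,7.6172) → (236.9939,74.6895) → (99.9295,69.4895).

Shape 5 is a quadratic bezier drawn with `<path>`. Its stroke #ff8800 means score at S469, F2366. After flipping Y the toolpath is (269.1716,43.7030) → (238.1369,34.0632) → (211.9471,29.0408) → (190.6022,28.6358) → (174.1024,32.8482) → (162.4474,41.6781).

Shape 6 is a open polyline drawn with `<path>`. Its stroke #0000ff means engrave at S279, F2474. After flipping Y the toolpath is (193.7745,39.7452) → (12.3749,75.2222) → (202.5199,8.1183) → (56.5139,34.5429) → (15.6005,22.1116) → (200.7993,27.5146).

; LightBurn 1.4.05
; GRBL device profile, absolute coords
G21
G90
G0 X67.0079 Y44.2622
M3 S469
G01 X59.9445 Y70.7710 F2366
M5
G0 X138.4858 Y60.8500
M3 S469
G01 X137.4803 Y63.9446 F2366
G01 X134.8478 Y65.8572
G01 X131.5940 Y65.8572
G01 X128.9615 Y63.9446
G01 X127.9560 Y60.8500
G01 X128.9615 Y57.7554
G01 X131.5940 Y55.8428
G01 X134.8478 Y55.8428
G01 X137.4803 Y57.7554
G01 X138.4858 Y60.8500
M5
G0 X119.0693 Y48.0851
M3 S279
G01 X132.3544 Y48.4430 F2474
G01 X143.4607 Y46.3102
G01 X154.0733 Y44.8690
G01 X165.8776 Y47.3020
G01 X180.5589 Y56.7915
M5
G0 X115.9297 Y26.2736
M3 S469
G01 X179.2568 Y32.4588 F2366
G01 X281.1225 Y7.6172
G01 X236.9939 Y74.6895
G01 X99.9295 Y69.4895
M5
G0 X269.1716 Y43.7030
M3 S469
G01 X238.1369 Y34.0632 F2366
G01 X211.9471 Y29.0408
G01 X190.6022 Y28.6358
G01 X174.1024 Y32.8482
G01 X162.4474 Y41.6781
M5
G0 X193.7745 Y39.7452
M3 S279
G01 X12.3749 Y75.2222 F2474
G01 X202.5199 Y8.1183
G01 X56.5139 Y34.5429
G01 X15.6005 Y22.1116
G01 X200.7993 Y27.5146
M5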